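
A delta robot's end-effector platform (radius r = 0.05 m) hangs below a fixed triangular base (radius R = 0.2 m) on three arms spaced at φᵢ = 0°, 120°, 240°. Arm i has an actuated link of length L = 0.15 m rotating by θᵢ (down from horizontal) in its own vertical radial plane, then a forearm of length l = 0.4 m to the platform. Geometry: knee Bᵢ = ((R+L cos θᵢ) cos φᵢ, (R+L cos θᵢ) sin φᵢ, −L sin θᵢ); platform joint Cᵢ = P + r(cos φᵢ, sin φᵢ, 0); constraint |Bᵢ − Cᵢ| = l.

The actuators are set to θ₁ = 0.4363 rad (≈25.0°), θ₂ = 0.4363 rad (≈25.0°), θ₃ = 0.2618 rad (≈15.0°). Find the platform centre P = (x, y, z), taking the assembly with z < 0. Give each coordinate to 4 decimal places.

(-0.0108, -0.0187, -0.3309)

O1 = (0.2859·cos0.0°, 0.2859·sin0.0°, -0.0634) = (0.2859, 0.0000, -0.0634)
O2 = (0.2859·cos120.0°, 0.2859·sin120.0°, -0.0634) = (-0.1430, 0.2476, -0.0634)
φ3=240.0°: virtual centre (-0.1474, -0.2554, -0.0388), radius l
subtract pairs → two planes through P
[-0.8578 0.4953 0.0000]·P = 0.0000;  [-0.8668 -0.5108 0.0491]·P = 0.0027
det = 0.8675;  x = -0.0015+0.0281z,  y = -0.0027+0.0486z
quadratic in z: (1.0031)z²+(0.1104)z+(-0.0733)=0, √Δ=0.5536 → z ∈ {-0.3309, 0.2209}; z = -0.3309 (taking z<0)
x = -0.0108, y = -0.0187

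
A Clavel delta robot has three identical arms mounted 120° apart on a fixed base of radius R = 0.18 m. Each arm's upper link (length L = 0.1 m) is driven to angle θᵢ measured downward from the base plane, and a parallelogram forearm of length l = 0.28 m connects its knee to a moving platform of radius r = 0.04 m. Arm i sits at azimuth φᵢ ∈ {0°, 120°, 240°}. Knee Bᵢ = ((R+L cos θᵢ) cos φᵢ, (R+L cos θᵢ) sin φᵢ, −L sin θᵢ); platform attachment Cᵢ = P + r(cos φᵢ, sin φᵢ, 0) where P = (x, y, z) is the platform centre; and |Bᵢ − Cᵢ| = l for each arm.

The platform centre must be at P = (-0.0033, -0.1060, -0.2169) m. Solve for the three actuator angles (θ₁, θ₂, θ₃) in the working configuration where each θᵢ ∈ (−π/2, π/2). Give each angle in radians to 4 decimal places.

θ₁ = 0.7856, θ₂ = 1.3964, θ₃ = -0.1738

φ1=0.0° → target in arm frame (-0.0033, -0.1060)
  A=0.1433, B=-0.2169, C=(l²−L²−A²−y'²−z²)/(2L)=-0.0521
  √(A²+B²)=0.2600;  θ1 = -0.9870+1.7725 ≈ 0.7856
φ2=120.0° → target in arm frame (-0.0901, 0.0559)
  A=0.2301, B=-0.2169, C=(l²−L²−A²−y'²−z²)/(2L)=-0.1737
  θ2 = atan2(B,A) + arccos(C/0.3162) = 1.3964
arm 3 (φ=240.0°): x'=0.0934, y'=0.0501
  A=0.0466, B=-0.2169, C=(l²−L²−A²−y'²−z²)/(2L)=0.0834
  √(A²+B²)=0.2218;  θ3 = -1.3594+1.1855 ≈ -0.1738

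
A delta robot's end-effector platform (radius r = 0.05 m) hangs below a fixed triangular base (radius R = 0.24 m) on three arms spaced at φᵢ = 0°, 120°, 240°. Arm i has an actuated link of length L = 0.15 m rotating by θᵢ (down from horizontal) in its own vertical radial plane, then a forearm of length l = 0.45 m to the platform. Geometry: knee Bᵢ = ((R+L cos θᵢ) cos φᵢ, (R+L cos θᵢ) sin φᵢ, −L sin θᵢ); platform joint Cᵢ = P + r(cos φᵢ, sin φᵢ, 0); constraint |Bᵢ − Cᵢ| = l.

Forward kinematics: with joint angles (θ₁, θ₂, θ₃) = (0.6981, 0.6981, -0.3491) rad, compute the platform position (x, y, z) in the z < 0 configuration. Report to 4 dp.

(-0.0576, -0.0998, -0.3436)

O1 = (0.3049·cos0.0°, 0.3049·sin0.0°, -0.0964) = (0.3049, 0.0000, -0.0964)
arm 2 at φ=120.0°: (R−r)+L cos θ2 = 0.3049;  O2 = (-0.1525, 0.2641, -0.0964)
φ3=240.0°: virtual centre (-0.1655, -0.2866, 0.0513), radius l
eliminate P² terms by subtracting sphere 1 from 2 and 3
plane₁₂: -0.9147x+0.5281y+0.0000z = 0.0000
Cramer: x(z) = -0.0051+0.1528z;  y(z) = -0.0089+0.2646z
sphere 1 gives Az²+Bz+C=0 with A=1.0934, B=0.0934, C=-0.0970;  B²−4AC=0.4330;  roots -0.3436, 0.2582;  negative root z = -0.3436
x = -0.0576, y = -0.0998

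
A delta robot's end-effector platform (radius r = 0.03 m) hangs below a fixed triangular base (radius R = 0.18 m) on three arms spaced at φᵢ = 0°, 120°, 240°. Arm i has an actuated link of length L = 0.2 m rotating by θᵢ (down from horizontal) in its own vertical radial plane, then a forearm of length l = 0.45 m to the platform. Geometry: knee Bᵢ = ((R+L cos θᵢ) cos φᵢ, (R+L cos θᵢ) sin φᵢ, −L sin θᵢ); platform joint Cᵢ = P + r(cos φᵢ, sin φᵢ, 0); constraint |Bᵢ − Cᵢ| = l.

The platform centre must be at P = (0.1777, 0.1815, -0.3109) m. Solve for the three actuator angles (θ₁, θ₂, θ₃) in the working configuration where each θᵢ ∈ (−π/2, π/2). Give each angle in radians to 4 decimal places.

θ₁ = -0.3491, θ₂ = 0.2621, θ₃ = 1.3964

rotate P by −φ1: (0.1777, 0.1815, -0.3109)
  e−x'=-0.0277;  (l²−L²−(e−x')²−y'²−z²)/2L = 0.0803
  √(A²+B²)=0.3121;  θ1 = -1.6597+1.3105 ≈ -0.3491
φ2=120.0° → target in arm frame (0.0683, -0.2446)
  A cos θ + B sin θ = C:  0.0817·cos θ + -0.3109·sin θ = -0.0017
  θ2 = atan2(B,A) + arccos(C/0.3214) = 0.2621
arm 3 (φ=240.0°): x'=-0.2460, y'=0.0631
  e−x'=0.3960;  (l²−L²−(e−x')²−y'²−z²)/2L = -0.2375
  γ=atan2(-0.3109,0.3960)=-0.6655;  ψ=arccos(-0.4717)=2.0620;  θ3=γ+ψ≈1.3964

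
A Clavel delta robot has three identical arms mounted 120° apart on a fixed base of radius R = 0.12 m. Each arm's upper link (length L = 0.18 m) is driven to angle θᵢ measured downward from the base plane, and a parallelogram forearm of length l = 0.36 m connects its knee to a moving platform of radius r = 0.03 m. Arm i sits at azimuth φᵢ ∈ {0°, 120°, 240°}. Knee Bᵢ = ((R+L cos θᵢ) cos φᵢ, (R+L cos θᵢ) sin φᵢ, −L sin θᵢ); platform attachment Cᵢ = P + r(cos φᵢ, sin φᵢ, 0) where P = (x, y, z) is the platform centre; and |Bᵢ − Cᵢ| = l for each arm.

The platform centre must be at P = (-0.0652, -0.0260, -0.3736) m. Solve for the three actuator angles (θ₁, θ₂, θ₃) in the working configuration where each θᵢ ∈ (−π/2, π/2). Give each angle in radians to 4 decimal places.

θ₁ = 0.8728, θ₂ = 0.6110, θ₃ = 0.4365

φ1=0.0° → target in arm frame (-0.0652, -0.0260)
  A cos θ + B sin θ = C:  0.1552·cos θ + -0.3736·sin θ = -0.1865
  θ1 = atan2(B,A) + arccos(C/0.4046) = 0.8728
rotate P by −φ2: (0.0101, 0.0695, -0.3736)
  A=0.0799, B=-0.3736, C=(l²−L²−A²−y'²−z²)/(2L)=-0.1489
  θ2 = atan2(B,A) + arccos(C/0.3821) = 0.6110
φ3=240.0° → target in arm frame (0.0551, -0.0435)
  e−x'=0.0349;  (l²−L²−(e−x')²−y'²−z²)/2L = -0.1263
  √(A²+B²)=0.3752;  θ3 = -1.4777+1.9142 ≈ 0.4365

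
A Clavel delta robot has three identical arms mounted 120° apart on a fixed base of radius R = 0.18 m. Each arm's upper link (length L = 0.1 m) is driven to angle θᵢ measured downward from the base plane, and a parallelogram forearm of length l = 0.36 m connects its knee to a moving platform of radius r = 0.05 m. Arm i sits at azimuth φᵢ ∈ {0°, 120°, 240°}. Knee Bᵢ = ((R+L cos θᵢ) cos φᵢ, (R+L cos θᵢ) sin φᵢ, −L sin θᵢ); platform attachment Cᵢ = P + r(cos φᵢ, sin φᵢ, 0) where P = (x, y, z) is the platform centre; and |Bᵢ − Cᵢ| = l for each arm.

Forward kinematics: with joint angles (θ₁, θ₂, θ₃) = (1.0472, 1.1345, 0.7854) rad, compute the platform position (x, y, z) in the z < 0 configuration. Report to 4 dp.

(-0.0100, -0.0351, -0.3904)

arm 1 at φ=0.0°: e+L cos θ1 = 0.1800;  O1 = (0.1800, 0.0000, -0.0866)
O2 = (0.1723·cos120.0°, 0.1723·sin120.0°, -0.0906) = (-0.0861, 0.1492, -0.0906)
φ3=240.0°: virtual centre (-0.1004, -0.1738, -0.0707), radius l
subtract pairs → two planes through P
linear system: -0.5323x+0.2984y = -0.0020−-0.0081z; -0.5607x+-0.3476y = 0.0054−0.0318z
Cramer: x(z) = -0.0026+0.0190z;  y(z) = -0.0113+0.0608z
sphere 1 gives Az²+Bz+C=0 with A=1.0041, B=0.1649, C=-0.0886;  B²−4AC=0.3832;  roots -0.3904, 0.2261;  negative root z = -0.3904
x = -0.0100, y = -0.0351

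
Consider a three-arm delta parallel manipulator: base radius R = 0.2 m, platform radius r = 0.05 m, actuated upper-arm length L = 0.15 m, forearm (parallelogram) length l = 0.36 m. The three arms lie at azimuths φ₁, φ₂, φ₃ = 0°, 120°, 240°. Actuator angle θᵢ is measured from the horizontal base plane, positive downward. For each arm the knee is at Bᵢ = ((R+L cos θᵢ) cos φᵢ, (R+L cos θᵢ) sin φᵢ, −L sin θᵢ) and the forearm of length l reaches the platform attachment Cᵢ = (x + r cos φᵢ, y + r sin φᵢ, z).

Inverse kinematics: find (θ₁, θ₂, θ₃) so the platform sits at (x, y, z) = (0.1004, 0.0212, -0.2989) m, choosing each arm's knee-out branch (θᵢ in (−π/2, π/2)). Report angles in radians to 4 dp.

rotate P by −φ1: (0.1004, 0.0212, -0.2989)
  A=0.0496, B=-0.2989, C=(l²−L²−A²−y'²−z²)/(2L)=0.0495
  √(A²+B²)=0.3030;  θ1 = -1.4064+1.4067 ≈ 0.0003
rotate P by −φ2: (-0.0318, -0.0975, -0.2989)
  A cos θ + B sin θ = C:  0.1818·cos θ + -0.2989·sin θ = -0.0827
  γ=atan2(-0.2989,0.1818)=-1.0242;  ψ=arccos(-0.2365)=1.8096;  θ2=γ+ψ≈0.7853
arm 3 (φ=240.0°): x'=-0.0686, y'=0.0763
  A cos θ + B sin θ = C:  0.2186·cos θ + -0.2989·sin θ = -0.1195
  γ=atan2(-0.2989,0.2186)=-0.9394;  ψ=arccos(-0.3226)=1.8993;  θ3=γ+ψ≈0.9599

θ₁ = 0.0003, θ₂ = 0.7853, θ₃ = 0.9599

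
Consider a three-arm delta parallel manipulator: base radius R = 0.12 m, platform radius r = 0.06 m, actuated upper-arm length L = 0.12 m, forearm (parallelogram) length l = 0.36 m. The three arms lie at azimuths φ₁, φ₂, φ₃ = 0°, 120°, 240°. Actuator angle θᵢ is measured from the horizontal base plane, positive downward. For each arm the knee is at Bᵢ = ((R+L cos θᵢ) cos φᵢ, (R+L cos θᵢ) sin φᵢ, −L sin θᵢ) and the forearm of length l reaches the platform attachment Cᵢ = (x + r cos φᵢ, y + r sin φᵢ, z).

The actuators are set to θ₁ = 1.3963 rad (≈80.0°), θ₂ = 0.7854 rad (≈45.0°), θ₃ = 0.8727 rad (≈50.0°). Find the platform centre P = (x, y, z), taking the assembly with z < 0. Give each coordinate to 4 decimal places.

φ1=0.0°: virtual centre (0.0808, 0.0000, -0.1182), radius l
arm 2 at φ=120.0°: (R−r)+L cos θ2 = 0.1449;  S2 = (-0.0724, 0.1254, -0.0849)
arm 3 at φ=240.0°: (R−r)+L cos θ3 = 0.1371;  S3 = (-0.0686, -0.1188, -0.0919)
eliminate P² terms by subtracting sphere 1 from 2 and 3
[-0.3065 0.2509 0.0666]·P = 0.0077;  [-0.2988 -0.2375 0.0525]·P = 0.0068
Cramer: x(z) = -0.0238+0.1963z;  y(z) = 0.0015-0.0259z
into |P−S₁|² = l²: 1.0392z² + 0.1952z + -0.1047 = 0;  Δ = 0.4732;  z = -0.4249 or 0.2371 → z<0 root = -0.4249
x = -0.1072, y = 0.0125

(-0.1072, 0.0125, -0.4249)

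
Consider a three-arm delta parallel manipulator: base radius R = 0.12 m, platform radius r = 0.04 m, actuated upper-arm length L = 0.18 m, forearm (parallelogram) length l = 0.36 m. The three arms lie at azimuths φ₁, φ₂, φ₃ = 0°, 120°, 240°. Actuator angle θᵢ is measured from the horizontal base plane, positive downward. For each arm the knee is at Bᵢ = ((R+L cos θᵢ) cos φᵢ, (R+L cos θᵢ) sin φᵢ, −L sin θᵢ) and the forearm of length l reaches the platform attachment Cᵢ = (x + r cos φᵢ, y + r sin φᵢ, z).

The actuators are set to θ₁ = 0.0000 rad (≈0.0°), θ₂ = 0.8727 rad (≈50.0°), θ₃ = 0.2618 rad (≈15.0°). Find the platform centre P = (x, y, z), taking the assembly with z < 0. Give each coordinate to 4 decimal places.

(0.0889, -0.0898, -0.3037)

φ1=0.0°: virtual centre (0.2600, 0.0000, 0.0000), radius l
O2 = (0.1957·cos120.0°, 0.1957·sin120.0°, -0.1379) = (-0.0978, 0.1695, -0.1379)
φ3=240.0°: virtual centre (-0.1269, -0.2199, -0.0466), radius l
|O₂|²−|O₁|² = -0.0103;  |O₃|²−|O₁|² = -0.0010
linear system: -0.7157x+0.3390y = -0.0103−-0.2758z; -0.7739x+-0.4397y = -0.0010−-0.0932z
det = 0.5770;  x = 0.0084+-0.2649z,  y = -0.0126+0.2543z
sphere 1 gives Az²+Bz+C=0 with A=1.1348, B=0.1269, C=-0.0661;  B²−4AC=0.3164;  roots -0.3037, 0.1919;  negative root z = -0.3037
x = 0.0889, y = -0.0898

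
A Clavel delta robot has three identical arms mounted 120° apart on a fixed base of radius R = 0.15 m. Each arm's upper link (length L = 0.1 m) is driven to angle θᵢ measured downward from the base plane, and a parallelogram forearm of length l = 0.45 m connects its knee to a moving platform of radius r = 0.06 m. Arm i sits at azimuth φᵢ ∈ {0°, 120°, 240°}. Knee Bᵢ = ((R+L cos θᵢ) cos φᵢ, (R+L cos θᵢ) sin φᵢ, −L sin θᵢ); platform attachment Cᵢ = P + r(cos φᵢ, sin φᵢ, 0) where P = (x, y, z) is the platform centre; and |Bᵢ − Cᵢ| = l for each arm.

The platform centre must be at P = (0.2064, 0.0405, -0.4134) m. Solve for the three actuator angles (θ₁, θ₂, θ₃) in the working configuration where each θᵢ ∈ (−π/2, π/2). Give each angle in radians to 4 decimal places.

rotate P by −φ1: (0.2064, 0.0405, -0.4134)
  A=-0.1164, B=-0.4134, C=(l²−L²−A²−y'²−z²)/(2L)=0.0321
  γ=atan2(-0.4134,-0.1164)=-1.8453;  ψ=arccos(0.0746)=1.4961;  θ1=γ+ψ≈-0.3492
φ2=120.0° → target in arm frame (-0.0681, -0.1990)
  A cos θ + B sin θ = C:  0.1581·cos θ + -0.4134·sin θ = -0.2150
  θ2 = atan2(B,A) + arccos(C/0.4426) = 0.8726
arm 3 (φ=240.0°): x'=-0.1383, y'=0.1585
  e−x'=0.2283;  (l²−L²−(e−x')²−y'²−z²)/2L = -0.2782
  γ=atan2(-0.4134,0.2283)=-1.0663;  ψ=arccos(-0.5890)=2.2006;  θ3=γ+ψ≈1.1343

θ₁ = -0.3492, θ₂ = 0.8726, θ₃ = 1.1343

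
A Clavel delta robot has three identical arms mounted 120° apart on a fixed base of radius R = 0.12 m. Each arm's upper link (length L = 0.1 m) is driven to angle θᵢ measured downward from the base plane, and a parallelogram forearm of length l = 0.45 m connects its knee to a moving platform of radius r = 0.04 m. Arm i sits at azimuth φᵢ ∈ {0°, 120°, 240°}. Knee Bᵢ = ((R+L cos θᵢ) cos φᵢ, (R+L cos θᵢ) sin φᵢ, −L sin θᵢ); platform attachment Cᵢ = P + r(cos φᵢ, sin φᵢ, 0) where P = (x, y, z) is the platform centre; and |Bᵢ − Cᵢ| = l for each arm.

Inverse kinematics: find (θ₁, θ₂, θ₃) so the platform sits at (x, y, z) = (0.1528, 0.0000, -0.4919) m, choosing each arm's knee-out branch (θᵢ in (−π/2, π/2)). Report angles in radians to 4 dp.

φ1=0.0° → target in arm frame (0.1528, 0.0000)
  e−x'=-0.0728;  (l²−L²−(e−x')²−y'²−z²)/2L = -0.2738
  θ1 = atan2(B,A) + arccos(C/0.4973) = 0.4362
rotate P by −φ2: (-0.0764, -0.1323, -0.4919)
  A cos θ + B sin θ = C:  0.1564·cos θ + -0.4919·sin θ = -0.4572
  γ=atan2(-0.4919,0.1564)=-1.2630;  ψ=arccos(-0.8857)=2.6589;  θ2=γ+ψ≈1.3959
rotate P by −φ3: (-0.0764, 0.1323, -0.4919)
  A=0.1564, B=-0.4919, C=(l²−L²−A²−y'²−z²)/(2L)=-0.4572
  θ3 = atan2(B,A) + arccos(C/0.5162) = 1.3959

θ₁ = 0.4362, θ₂ = 1.3959, θ₃ = 1.3959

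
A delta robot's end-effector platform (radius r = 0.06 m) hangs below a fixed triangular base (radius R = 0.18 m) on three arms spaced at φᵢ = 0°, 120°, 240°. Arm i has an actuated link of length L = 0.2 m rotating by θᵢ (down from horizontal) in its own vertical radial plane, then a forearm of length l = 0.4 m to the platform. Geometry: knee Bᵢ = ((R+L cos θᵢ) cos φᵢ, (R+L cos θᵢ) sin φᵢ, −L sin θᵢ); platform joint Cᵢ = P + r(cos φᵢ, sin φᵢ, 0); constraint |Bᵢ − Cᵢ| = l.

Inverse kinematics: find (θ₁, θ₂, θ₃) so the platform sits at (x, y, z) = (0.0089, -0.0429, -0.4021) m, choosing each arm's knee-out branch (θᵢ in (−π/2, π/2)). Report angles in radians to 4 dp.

θ₁ = 0.6110, θ₂ = 0.7852, θ₃ = 0.5234

arm 1 (φ=0.0°): x'=0.0089, y'=-0.0429
  A cos θ + B sin θ = C:  0.1111·cos θ + -0.4021·sin θ = -0.1397
  θ1 = atan2(B,A) + arccos(C/0.4172) = 0.6110
φ2=120.0° → target in arm frame (-0.0416, 0.0137)
  e−x'=0.1616;  (l²−L²−(e−x')²−y'²−z²)/2L = -0.1700
  √(A²+B²)=0.4334;  θ2 = -1.1887+1.9738 ≈ 0.7852
φ3=240.0° → target in arm frame (0.0327, 0.0292)
  A cos θ + B sin θ = C:  0.0873·cos θ + -0.4021·sin θ = -0.1254
  √(A²+B²)=0.4115;  θ3 = -1.3570+1.8805 ≈ 0.5234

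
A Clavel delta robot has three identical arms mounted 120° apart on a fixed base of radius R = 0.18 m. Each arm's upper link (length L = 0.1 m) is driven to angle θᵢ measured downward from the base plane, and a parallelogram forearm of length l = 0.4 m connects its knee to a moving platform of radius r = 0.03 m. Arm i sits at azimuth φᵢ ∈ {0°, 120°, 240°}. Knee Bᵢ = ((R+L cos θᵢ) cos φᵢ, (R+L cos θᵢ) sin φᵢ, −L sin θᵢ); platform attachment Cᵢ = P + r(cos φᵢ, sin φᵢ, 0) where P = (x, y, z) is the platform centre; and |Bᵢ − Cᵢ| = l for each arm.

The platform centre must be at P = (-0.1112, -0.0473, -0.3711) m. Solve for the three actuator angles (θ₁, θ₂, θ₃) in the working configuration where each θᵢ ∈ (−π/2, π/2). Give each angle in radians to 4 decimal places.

arm 1 (φ=0.0°): x'=-0.1112, y'=-0.0473
  A=0.2612, B=-0.3711, C=(l²−L²−A²−y'²−z²)/(2L)=-0.2909
  √(A²+B²)=0.4538;  θ1 = -0.9575+2.2666 ≈ 1.3091
φ2=120.0° → target in arm frame (0.0146, 0.1200)
  A cos θ + B sin θ = C:  0.1354·cos θ + -0.3711·sin θ = -0.1021
  √(A²+B²)=0.3950;  θ2 = -1.2210+1.8323 ≈ 0.6113
arm 3 (φ=240.0°): x'=0.0966, y'=-0.0727
  A cos θ + B sin θ = C:  0.0534·cos θ + -0.3711·sin θ = 0.0208
  θ3 = atan2(B,A) + arccos(C/0.3749) = 0.0876

θ₁ = 1.3091, θ₂ = 0.6113, θ₃ = 0.0876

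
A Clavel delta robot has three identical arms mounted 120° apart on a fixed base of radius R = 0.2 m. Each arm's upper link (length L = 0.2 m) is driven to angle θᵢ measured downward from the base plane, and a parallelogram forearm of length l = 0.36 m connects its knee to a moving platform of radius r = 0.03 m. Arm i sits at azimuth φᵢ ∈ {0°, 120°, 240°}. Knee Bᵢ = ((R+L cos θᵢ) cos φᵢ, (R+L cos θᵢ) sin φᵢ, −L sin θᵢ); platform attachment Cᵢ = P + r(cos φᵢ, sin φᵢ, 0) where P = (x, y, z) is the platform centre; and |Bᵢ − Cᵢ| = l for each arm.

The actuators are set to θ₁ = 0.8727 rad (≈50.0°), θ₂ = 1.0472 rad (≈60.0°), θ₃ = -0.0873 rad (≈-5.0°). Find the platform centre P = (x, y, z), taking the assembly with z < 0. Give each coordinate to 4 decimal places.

φ1=0.0°: virtual centre (0.2986, 0.0000, -0.1532), radius l
arm 2 at φ=120.0°: (R−r)+L cos θ2 = 0.2700;  S2 = (-0.1350, 0.2338, -0.1732)
arm 3 at φ=240.0°: (R−r)+L cos θ3 = 0.3692;  S3 = (-0.1846, -0.3198, 0.0174)
eliminate P² terms by subtracting sphere 1 from 2 and 3
plane₁₂: -0.8671x+0.4677y+-0.0400z = -0.0097
det = 1.0065;  x = -0.0050+0.1332z,  y = -0.0300+0.3324z
sphere 1 gives Az²+Bz+C=0 with A=1.1282, B=0.2056, C=-0.0131;  B²−4AC=0.1013;  roots -0.2322, 0.0499;  negative root z = -0.2322
x = -0.0359, y = -0.1072

(-0.0359, -0.1072, -0.2322)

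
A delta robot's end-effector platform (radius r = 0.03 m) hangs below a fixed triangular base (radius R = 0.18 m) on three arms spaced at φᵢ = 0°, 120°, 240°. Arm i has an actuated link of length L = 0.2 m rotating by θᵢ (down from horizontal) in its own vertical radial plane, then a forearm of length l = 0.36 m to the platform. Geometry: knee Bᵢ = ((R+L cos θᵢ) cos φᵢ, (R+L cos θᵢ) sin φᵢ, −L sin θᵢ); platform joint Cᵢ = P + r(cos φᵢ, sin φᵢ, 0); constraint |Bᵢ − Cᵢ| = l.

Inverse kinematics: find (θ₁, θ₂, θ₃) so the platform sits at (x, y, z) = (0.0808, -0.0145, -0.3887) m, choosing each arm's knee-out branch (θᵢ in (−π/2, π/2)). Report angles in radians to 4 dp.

φ1=0.0° → target in arm frame (0.0808, -0.0145)
  A cos θ + B sin θ = C:  0.0692·cos θ + -0.3887·sin θ = -0.1662
  θ1 = atan2(B,A) + arccos(C/0.3948) = 0.6107
rotate P by −φ2: (-0.0530, -0.0627, -0.3887)
  A cos θ + B sin θ = C:  0.2030·cos θ + -0.3887·sin θ = -0.2665
  √(A²+B²)=0.4385;  θ2 = -1.0896+2.2241 ≈ 1.1345
φ3=240.0° → target in arm frame (-0.0278, 0.0772)
  e−x'=0.1778;  (l²−L²−(e−x')²−y'²−z²)/2L = -0.2477
  √(A²+B²)=0.4275;  θ3 = -1.1417+2.1889 ≈ 1.0472

θ₁ = 0.6107, θ₂ = 1.1345, θ₃ = 1.0472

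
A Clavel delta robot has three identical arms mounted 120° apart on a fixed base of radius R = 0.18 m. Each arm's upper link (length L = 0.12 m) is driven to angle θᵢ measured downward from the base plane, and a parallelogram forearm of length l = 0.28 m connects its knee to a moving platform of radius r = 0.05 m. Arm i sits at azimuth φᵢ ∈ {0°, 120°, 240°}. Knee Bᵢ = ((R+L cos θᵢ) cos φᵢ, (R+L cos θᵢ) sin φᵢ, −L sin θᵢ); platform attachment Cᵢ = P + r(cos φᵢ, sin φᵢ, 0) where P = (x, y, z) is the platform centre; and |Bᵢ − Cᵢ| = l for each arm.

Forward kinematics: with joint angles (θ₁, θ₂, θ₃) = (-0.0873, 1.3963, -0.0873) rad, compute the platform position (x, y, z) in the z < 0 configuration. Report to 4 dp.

(0.0624, -0.1081, -0.1676)

φ1=0.0°: virtual centre (0.2495, 0.0000, 0.0105), radius l
arm 2 at φ=120.0°: (R−r)+L cos θ2 = 0.1508;  S2 = (-0.0754, 0.1306, -0.1182)
φ3=240.0°: virtual centre (-0.1248, -0.2161, 0.0105), radius l
|S₂|²−|S₁|² = -0.0257;  |S₃|²−|S₁|² = 0.0000
[-0.6499 0.2613 -0.2573]·P = -0.0257;  [-0.7486 -0.4322 0.0000]·P = 0.0000
Cramer: x(z) = 0.0233-0.2334z;  y(z) = -0.0403+0.4042z
into |P−S₁|² = l²: 1.2179z² + 0.0521z + -0.0255 = 0;  Δ = 0.1268;  z = -0.1676 or 0.1248 → z<0 root = -0.1676
x = 0.0624, y = -0.1081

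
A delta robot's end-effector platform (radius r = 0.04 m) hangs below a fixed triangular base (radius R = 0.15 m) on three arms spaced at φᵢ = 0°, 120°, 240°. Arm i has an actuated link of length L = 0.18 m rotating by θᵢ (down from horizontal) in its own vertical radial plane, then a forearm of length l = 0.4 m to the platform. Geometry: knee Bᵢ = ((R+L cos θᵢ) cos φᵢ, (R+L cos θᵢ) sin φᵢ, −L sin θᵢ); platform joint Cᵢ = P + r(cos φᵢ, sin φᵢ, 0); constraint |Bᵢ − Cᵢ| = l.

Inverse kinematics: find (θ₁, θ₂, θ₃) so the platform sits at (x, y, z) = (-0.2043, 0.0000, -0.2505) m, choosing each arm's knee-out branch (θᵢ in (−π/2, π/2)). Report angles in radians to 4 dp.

arm 1 (φ=0.0°): x'=-0.2043, y'=0.0000
  A cos θ + B sin θ = C:  0.3143·cos θ + -0.2505·sin θ = -0.0943
  θ1 = atan2(B,A) + arccos(C/0.4019) = 1.1346
arm 2 (φ=120.0°): x'=0.1021, y'=0.1769
  A=0.0079, B=-0.2505, C=(l²−L²−A²−y'²−z²)/(2L)=0.0930
  γ=atan2(-0.2505,0.0079)=-1.5395;  ψ=arccos(0.3711)=1.1906;  θ2=γ+ψ≈-0.3489
rotate P by −φ3: (0.1022, -0.1769, -0.2505)
  e−x'=0.0078;  (l²−L²−(e−x')²−y'²−z²)/2L = 0.0930
  √(A²+B²)=0.2506;  θ3 = -1.5395+1.1906 ≈ -0.3489

θ₁ = 1.1346, θ₂ = -0.3489, θ₃ = -0.3489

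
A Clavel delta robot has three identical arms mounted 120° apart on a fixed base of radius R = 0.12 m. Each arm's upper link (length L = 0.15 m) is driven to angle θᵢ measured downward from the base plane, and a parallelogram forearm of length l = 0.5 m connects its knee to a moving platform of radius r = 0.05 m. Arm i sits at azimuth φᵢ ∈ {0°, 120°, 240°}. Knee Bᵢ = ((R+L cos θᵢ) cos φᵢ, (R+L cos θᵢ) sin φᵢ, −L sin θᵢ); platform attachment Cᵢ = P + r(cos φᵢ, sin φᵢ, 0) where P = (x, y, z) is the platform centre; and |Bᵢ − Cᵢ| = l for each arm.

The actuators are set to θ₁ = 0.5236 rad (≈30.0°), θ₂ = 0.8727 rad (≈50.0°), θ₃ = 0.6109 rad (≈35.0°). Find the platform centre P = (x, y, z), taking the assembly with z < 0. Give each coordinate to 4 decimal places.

(0.0556, -0.0593, -0.5500)

φ1=0.0°: virtual centre (0.1999, 0.0000, -0.0750), radius l
O2 = (0.1664·cos120.0°, 0.1664·sin120.0°, -0.1149) = (-0.0832, 0.1441, -0.1149)
arm 3 at φ=240.0°: e+L cos θ3 = 0.1929;  O3 = (-0.0964, -0.1670, -0.0860)
eliminate P² terms by subtracting sphere 1 from 2 and 3
[-0.5662 0.2882 -0.0798]·P = -0.0047;  [-0.5927 -0.3341 -0.0221]·P = -0.0010
Cramer: x(z) = 0.0051-0.0918z;  y(z) = -0.0062+0.0967z
quadratic in z: (1.0178)z²+(0.1845)z+(-0.2064)=0, √Δ=0.9351 → z ∈ {-0.5500, 0.3687}; z = -0.5500 (taking z<0)
x = 0.0556, y = -0.0593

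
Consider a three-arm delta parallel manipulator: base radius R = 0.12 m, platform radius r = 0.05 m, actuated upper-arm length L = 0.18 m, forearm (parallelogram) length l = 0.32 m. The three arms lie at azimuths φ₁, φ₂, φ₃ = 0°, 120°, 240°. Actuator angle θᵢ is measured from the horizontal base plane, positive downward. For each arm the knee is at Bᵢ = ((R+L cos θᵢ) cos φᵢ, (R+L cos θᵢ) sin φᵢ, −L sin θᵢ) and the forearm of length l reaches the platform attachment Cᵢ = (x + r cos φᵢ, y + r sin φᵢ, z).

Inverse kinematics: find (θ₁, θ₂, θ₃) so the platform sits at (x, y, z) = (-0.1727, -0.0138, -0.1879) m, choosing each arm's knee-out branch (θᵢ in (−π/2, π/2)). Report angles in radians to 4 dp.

θ₁ = 1.1346, θ₂ = -0.1746, θ₃ = -0.3487

rotate P by −φ1: (-0.1727, -0.0138, -0.1879)
  A=0.2427, B=-0.1879, C=(l²−L²−A²−y'²−z²)/(2L)=-0.0678
  γ=atan2(-0.1879,0.2427)=-0.6588;  ψ=arccos(-0.2208)=1.7935;  θ1=γ+ψ≈1.1346
rotate P by −φ2: (0.0744, 0.1565, -0.1879)
  A cos θ + B sin θ = C:  -0.0044·cos θ + -0.1879·sin θ = 0.0283
  γ=atan2(-0.1879,-0.0044)=-1.5942;  ψ=arccos(0.1507)=1.4196;  θ2=γ+ψ≈-0.1746
arm 3 (φ=240.0°): x'=0.0983, y'=-0.1427
  A=-0.0283, B=-0.1879, C=(l²−L²−A²−y'²−z²)/(2L)=0.0376
  √(A²+B²)=0.1900;  θ3 = -1.7203+1.3715 ≈ -0.3487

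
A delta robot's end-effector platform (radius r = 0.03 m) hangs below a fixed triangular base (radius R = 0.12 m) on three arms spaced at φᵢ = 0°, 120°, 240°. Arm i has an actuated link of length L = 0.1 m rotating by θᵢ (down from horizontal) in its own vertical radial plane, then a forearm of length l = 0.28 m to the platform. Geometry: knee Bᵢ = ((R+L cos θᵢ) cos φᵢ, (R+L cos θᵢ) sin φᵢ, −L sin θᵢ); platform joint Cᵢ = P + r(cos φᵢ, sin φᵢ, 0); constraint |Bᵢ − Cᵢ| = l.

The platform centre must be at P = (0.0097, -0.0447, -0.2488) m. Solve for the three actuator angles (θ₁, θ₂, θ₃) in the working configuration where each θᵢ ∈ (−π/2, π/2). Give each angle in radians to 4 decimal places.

θ₁ = 0.3495, θ₂ = 0.6984, θ₃ = 0.1748

φ1=0.0° → target in arm frame (0.0097, -0.0447)
  A cos θ + B sin θ = C:  0.0803·cos θ + -0.2488·sin θ = -0.0097
  θ1 = atan2(B,A) + arccos(C/0.2614) = 0.3495
φ2=120.0° → target in arm frame (-0.0436, 0.0139)
  A cos θ + B sin θ = C:  0.1336·cos θ + -0.2488·sin θ = -0.0577
  √(A²+B²)=0.2824;  θ2 = -1.0781+1.7765 ≈ 0.6984
rotate P by −φ3: (0.0339, 0.0308, -0.2488)
  A=0.0561, B=-0.2488, C=(l²−L²−A²−y'²−z²)/(2L)=0.0120
  γ=atan2(-0.2488,0.0561)=-1.3489;  ψ=arccos(0.0471)=1.5237;  θ3=γ+ψ≈0.1748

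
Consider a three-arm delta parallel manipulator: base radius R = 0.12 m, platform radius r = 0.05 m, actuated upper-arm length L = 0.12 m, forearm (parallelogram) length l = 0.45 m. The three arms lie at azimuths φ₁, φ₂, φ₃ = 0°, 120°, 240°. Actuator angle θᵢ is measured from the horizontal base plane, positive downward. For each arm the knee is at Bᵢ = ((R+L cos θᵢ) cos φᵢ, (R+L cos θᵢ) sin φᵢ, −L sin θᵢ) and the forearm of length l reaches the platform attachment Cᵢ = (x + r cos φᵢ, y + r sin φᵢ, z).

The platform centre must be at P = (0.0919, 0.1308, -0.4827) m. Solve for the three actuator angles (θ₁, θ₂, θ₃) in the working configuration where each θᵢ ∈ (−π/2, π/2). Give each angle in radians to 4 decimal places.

θ₁ = 0.5237, θ₂ = 0.6109, θ₃ = 1.3088

arm 1 (φ=0.0°): x'=0.0919, y'=0.1308
  A=-0.0219, B=-0.4827, C=(l²−L²−A²−y'²−z²)/(2L)=-0.2604
  √(A²+B²)=0.4832;  θ1 = -1.6161+2.1399 ≈ 0.5237
rotate P by −φ2: (0.0673, -0.1450, -0.4827)
  e−x'=0.0027;  (l²−L²−(e−x')²−y'²−z²)/2L = -0.2747
  θ2 = atan2(B,A) + arccos(C/0.4827) = 0.6109
arm 3 (φ=240.0°): x'=-0.1592, y'=0.0142
  A cos θ + B sin θ = C:  0.2292·cos θ + -0.4827·sin θ = -0.4069
  θ3 = atan2(B,A) + arccos(C/0.5344) = 1.3088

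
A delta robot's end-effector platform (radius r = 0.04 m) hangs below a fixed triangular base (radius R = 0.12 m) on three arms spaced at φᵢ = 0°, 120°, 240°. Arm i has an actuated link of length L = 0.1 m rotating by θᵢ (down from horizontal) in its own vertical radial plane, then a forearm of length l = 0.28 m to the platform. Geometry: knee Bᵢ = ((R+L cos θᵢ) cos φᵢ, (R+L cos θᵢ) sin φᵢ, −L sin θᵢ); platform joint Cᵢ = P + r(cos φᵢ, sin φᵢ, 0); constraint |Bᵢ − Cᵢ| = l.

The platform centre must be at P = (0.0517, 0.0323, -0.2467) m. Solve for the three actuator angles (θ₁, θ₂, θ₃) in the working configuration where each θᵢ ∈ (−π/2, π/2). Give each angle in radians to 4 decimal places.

arm 1 (φ=0.0°): x'=0.0517, y'=0.0323
  A cos θ + B sin θ = C:  0.0283·cos θ + -0.2467·sin θ = 0.0285
  θ1 = atan2(B,A) + arccos(C/0.2483) = -0.0007
rotate P by −φ2: (0.0021, -0.0609, -0.2467)
  A=0.0779, B=-0.2467, C=(l²−L²−A²−y'²−z²)/(2L)=-0.0112
  γ=atan2(-0.2467,0.0779)=-1.2650;  ψ=arccos(-0.0432)=1.6141;  θ2=γ+ψ≈0.3490
arm 3 (φ=240.0°): x'=-0.0538, y'=0.0286
  A cos θ + B sin θ = C:  0.1338·cos θ + -0.2467·sin θ = -0.0559
  γ=atan2(-0.2467,0.1338)=-1.0738;  ψ=arccos(-0.1993)=1.7715;  θ3=γ+ψ≈0.6977

θ₁ = -0.0007, θ₂ = 0.3490, θ₃ = 0.6977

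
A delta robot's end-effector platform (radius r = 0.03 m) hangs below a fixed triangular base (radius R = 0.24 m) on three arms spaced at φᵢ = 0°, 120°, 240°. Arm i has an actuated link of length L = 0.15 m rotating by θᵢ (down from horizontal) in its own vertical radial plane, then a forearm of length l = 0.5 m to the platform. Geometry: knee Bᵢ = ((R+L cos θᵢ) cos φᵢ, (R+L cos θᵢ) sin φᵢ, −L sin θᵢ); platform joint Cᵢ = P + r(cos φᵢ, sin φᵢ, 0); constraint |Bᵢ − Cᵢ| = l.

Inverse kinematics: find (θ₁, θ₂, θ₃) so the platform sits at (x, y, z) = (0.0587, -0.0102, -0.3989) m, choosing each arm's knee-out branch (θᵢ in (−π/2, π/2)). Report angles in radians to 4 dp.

θ₁ = 0.0001, θ₂ = 0.5233, θ₃ = 0.4363

rotate P by −φ1: (0.0587, -0.0102, -0.3989)
  A cos θ + B sin θ = C:  0.1513·cos θ + -0.3989·sin θ = 0.1513
  θ1 = atan2(B,A) + arccos(C/0.4266) = 0.0001
arm 2 (φ=120.0°): x'=-0.0382, y'=-0.0457
  A=0.2482, B=-0.3989, C=(l²−L²−A²−y'²−z²)/(2L)=0.0156
  γ=atan2(-0.3989,0.2482)=-1.0142;  ψ=arccos(0.0333)=1.5375;  θ2=γ+ψ≈0.5233
rotate P by −φ3: (-0.0205, 0.0559, -0.3989)
  A cos θ + B sin θ = C:  0.2305·cos θ + -0.3989·sin θ = 0.0404
  √(A²+B²)=0.4607;  θ3 = -1.0468+1.4831 ≈ 0.4363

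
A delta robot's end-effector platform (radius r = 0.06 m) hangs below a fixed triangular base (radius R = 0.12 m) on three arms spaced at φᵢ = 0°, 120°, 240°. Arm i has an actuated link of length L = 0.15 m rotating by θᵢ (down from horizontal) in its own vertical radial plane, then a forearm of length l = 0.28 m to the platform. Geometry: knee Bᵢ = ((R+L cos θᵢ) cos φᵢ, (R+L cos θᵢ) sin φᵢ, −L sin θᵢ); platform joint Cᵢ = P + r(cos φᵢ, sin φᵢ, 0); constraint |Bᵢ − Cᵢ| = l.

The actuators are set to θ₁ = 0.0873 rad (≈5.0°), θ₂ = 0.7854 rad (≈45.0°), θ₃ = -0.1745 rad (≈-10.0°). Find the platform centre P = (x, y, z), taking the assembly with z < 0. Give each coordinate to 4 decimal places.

φ1=0.0°: virtual centre (0.2094, 0.0000, -0.0131), radius l
S2 = (0.1661·cos120.0°, 0.1661·sin120.0°, -0.1061) = (-0.0830, 0.1438, -0.1061)
arm 3 at φ=240.0°: e+L cos θ3 = 0.2077;  S3 = (-0.1039, -0.1799, 0.0260)
eliminate P² terms by subtracting sphere 1 from 2 and 3
plane₁₂: -0.5849x+0.2876y+-0.1860z = -0.0052
det = 0.3907;  x = 0.0049+-0.1137z,  y = -0.0080+0.4154z
quadratic in z: (1.1855)z²+(0.0660)z+(-0.0363)=0, √Δ=0.4204 → z ∈ {-0.2051, 0.1495}; z = -0.2051 (taking z<0)
x = 0.0283, y = -0.0933

(0.0283, -0.0933, -0.2051)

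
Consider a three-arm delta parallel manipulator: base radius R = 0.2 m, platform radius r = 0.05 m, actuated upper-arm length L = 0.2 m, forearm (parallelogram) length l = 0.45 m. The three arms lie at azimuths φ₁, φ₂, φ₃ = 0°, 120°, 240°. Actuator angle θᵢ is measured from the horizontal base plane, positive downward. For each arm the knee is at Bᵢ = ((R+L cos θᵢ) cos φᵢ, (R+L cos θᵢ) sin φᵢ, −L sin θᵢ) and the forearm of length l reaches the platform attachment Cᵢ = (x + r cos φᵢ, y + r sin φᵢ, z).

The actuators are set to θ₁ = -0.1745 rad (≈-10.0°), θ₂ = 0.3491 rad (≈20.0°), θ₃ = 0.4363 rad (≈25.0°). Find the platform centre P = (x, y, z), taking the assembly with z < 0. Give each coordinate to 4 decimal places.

arm 1 at φ=0.0°: ρ1 = 0.3470;  O1 = (0.3470, 0.0000, 0.0347)
φ2=120.0°: virtual centre (-0.1690, 0.2927, -0.0684), radius l
arm 3 at φ=240.0°: ρ3 = 0.3313;  O3 = (-0.1656, -0.2869, -0.0845)
|O₂|²−|O₁|² = -0.0027;  |O₃|²−|O₁|² = -0.0047
plane₁₂: -1.0319x+0.5853y+-0.2063z = -0.0027
det = 1.1921;  x = 0.0036+-0.2164z,  y = 0.0017+-0.0290z
into |P−O₁|² = l²: 1.0477z² + 0.0790z + -0.0834 = 0;  Δ = 0.3558;  z = -0.3224 or 0.2469 → z<0 root = -0.3224
x = 0.0734, y = 0.0111

(0.0734, 0.0111, -0.3224)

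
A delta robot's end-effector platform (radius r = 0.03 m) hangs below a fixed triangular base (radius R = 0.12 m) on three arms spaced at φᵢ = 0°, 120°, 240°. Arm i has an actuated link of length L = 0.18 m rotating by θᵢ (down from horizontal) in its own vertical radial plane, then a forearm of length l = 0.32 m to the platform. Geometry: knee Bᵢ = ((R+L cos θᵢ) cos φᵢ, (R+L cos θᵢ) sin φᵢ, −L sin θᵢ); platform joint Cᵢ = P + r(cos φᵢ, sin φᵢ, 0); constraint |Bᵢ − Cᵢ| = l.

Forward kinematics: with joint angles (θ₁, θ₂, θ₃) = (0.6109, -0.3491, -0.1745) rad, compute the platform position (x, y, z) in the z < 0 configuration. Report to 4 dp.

(-0.0753, 0.0104, -0.1700)

arm 1 at φ=0.0°: ρ1 = 0.2374;  O1 = (0.2374, 0.0000, -0.1032)
arm 2 at φ=120.0°: ρ2 = 0.2591;  O2 = (-0.1296, 0.2244, 0.0616)
arm 3 at φ=240.0°: ρ3 = 0.2673;  O3 = (-0.1336, -0.2315, 0.0313)
eliminate P² terms by subtracting sphere 1 from 2 and 3
[-0.7340 0.4488 0.3296]·P = 0.0039;  [-0.7422 -0.4629 0.2690]·P = 0.0054
Cramer: x(z) = -0.0063+0.4062z;  y(z) = -0.0015-0.0701z
into |P−O₁|² = l²: 1.1699z² + 0.0087z + -0.0323 = 0;  Δ = 0.1514;  z = -0.1700 or 0.1626 → z<0 root = -0.1700
x = -0.0753, y = 0.0104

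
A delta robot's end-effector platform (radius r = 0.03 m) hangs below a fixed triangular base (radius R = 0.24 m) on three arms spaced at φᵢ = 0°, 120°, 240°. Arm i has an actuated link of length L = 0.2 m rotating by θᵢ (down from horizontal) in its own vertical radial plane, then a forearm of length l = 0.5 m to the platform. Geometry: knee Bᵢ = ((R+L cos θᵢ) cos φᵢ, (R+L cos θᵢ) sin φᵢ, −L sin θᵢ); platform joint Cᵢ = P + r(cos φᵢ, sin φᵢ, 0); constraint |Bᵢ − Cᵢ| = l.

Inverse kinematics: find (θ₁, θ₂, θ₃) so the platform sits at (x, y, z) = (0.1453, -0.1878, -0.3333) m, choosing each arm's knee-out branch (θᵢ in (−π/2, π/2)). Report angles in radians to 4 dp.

θ₁ = -0.2614, θ₂ = 1.3964, θ₃ = 0.0871

arm 1 (φ=0.0°): x'=0.1453, y'=-0.1878
  e−x'=0.0647;  (l²−L²−(e−x')²−y'²−z²)/2L = 0.1486
  θ1 = atan2(B,A) + arccos(C/0.3395) = -0.2614
rotate P by −φ2: (-0.2353, -0.0319, -0.3333)
  A cos θ + B sin θ = C:  0.4453·cos θ + -0.3333·sin θ = -0.2510
  √(A²+B²)=0.5562;  θ2 = -0.6425+2.0389 ≈ 1.3964
φ3=240.0° → target in arm frame (0.0900, 0.2197)
  A cos θ + B sin θ = C:  0.1200·cos θ + -0.3333·sin θ = 0.0906
  θ3 = atan2(B,A) + arccos(C/0.3542) = 0.0871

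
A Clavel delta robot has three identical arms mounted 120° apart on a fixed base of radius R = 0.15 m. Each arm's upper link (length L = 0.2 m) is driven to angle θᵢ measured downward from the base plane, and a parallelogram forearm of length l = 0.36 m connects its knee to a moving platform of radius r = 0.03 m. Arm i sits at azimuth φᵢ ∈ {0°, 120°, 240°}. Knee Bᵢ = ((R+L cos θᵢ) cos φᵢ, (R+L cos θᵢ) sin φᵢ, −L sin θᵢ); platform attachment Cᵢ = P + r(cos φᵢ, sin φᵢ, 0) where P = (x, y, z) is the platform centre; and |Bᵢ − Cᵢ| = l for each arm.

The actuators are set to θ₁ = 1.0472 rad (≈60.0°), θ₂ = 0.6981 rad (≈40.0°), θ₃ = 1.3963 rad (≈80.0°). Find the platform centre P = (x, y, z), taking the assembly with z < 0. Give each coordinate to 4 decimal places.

arm 1 at φ=0.0°: e+L cos θ1 = 0.2200;  O1 = (0.2200, 0.0000, -0.1732)
O2 = (0.2732·cos120.0°, 0.2732·sin120.0°, -0.1286) = (-0.1366, 0.2366, -0.1286)
φ3=240.0°: virtual centre (-0.0774, -0.1340, -0.1970), radius l
subtract pairs → two planes through P
[-0.7132 0.4732 0.0893]·P = 0.0128;  [-0.5947 -0.2680 -0.0475]·P = -0.0157
det = 0.4726;  x = 0.0084+0.0031z,  y = 0.0397+-0.1841z
quadratic in z: (1.0339)z²+(0.3305)z+(-0.0533)=0, √Δ=0.5740 → z ∈ {-0.4374, 0.1178}; z = -0.4374 (taking z<0)
x = 0.0071, y = 0.1202

(0.0071, 0.1202, -0.4374)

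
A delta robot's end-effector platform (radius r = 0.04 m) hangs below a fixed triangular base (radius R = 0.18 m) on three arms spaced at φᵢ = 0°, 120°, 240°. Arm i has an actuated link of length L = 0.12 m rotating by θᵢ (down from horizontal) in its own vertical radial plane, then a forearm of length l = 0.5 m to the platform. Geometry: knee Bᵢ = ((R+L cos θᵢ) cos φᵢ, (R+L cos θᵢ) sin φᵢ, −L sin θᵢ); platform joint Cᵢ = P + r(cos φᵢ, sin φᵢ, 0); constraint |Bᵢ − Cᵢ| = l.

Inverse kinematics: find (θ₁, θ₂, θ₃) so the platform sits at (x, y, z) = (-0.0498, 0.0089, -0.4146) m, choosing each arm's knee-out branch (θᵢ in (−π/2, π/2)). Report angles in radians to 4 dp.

rotate P by −φ1: (-0.0498, 0.0089, -0.4146)
  e−x'=0.1898;  (l²−L²−(e−x')²−y'²−z²)/2L = 0.1150
  √(A²+B²)=0.4560;  θ1 = -1.1415+1.3158 ≈ 0.1743
rotate P by −φ2: (0.0326, 0.0387, -0.4146)
  A cos θ + B sin θ = C:  0.1074·cos θ + -0.4146·sin θ = 0.2112
  θ2 = atan2(B,A) + arccos(C/0.4283) = -0.2621
φ3=240.0° → target in arm frame (0.0172, -0.0476)
  A cos θ + B sin θ = C:  0.1228·cos θ + -0.4146·sin θ = 0.1932
  √(A²+B²)=0.4324;  θ3 = -1.2828+1.1077 ≈ -0.1751

θ₁ = 0.1743, θ₂ = -0.2621, θ₃ = -0.1751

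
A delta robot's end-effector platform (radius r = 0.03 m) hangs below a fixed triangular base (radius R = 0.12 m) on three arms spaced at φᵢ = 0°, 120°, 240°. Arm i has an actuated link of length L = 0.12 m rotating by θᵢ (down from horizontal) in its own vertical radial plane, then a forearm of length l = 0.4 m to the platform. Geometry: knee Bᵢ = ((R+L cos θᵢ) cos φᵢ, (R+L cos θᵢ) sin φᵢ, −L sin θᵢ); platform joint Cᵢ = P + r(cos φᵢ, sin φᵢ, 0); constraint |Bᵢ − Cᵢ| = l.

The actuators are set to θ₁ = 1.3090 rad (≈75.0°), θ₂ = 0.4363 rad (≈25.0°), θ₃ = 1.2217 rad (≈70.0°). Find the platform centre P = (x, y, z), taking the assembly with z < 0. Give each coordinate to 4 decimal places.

(-0.0785, 0.1087, -0.4451)

S1 = (0.1211·cos0.0°, 0.1211·sin0.0°, -0.1159) = (0.1211, 0.0000, -0.1159)
arm 2 at φ=120.0°: ρ2 = 0.1988;  S2 = (-0.0994, 0.1721, -0.0507)
S3 = (0.1310·cos240.0°, 0.1310·sin240.0°, -0.1128) = (-0.0655, -0.1135, -0.1128)
subtract pairs → two planes through P
linear system: -0.4409x+0.3443y = 0.0140−0.1304z; -0.3732x+-0.2270y = 0.0018−0.0063z
Cramer: x(z) = -0.0166+0.1390z;  y(z) = 0.0194-0.2008z
quadratic in z: (1.0596)z²+(0.1858)z+(-0.1272)=0, √Δ=0.7575 → z ∈ {-0.4451, 0.2698}; z = -0.4451 (taking z<0)
x = -0.0785, y = 0.1087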